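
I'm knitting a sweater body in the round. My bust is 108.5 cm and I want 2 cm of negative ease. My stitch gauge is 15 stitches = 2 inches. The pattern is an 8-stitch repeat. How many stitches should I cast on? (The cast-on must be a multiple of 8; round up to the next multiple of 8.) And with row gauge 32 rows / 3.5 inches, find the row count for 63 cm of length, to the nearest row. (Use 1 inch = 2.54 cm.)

Finished = 108.5 − 2 = 106.5 cm.
106.5 cm × 1/2.54 = 41.93 inches.
15/2 = 7.5 sts per in; 41.93 × 7.5 = 314.47 sts.
Next multiple of 8 → 320.
63 cm = 24.80 inches; × 9.143 = 226.77 → 227 rows.

Cast on 320 stitches; work 227 rows.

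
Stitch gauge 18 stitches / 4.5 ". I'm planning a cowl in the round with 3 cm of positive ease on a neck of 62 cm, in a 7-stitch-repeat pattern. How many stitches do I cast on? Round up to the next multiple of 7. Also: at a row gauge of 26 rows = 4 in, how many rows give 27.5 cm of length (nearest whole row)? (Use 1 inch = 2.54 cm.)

Finished = 62 + 3 = 65 cm.
65 cm × 1/2.54 = 25.59 inches.
18/4.5 = 4 sts per in; 25.59 × 4 = 102.36 sts.
Next multiple of 7 → 105.
27.5 cm = 10.83 inches; × 6.5 = 70.37 → 70 rows.

Cast on 105 stitches; work 70 rows.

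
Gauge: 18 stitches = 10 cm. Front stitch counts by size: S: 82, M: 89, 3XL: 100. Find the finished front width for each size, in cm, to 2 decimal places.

S 45.56 cm; M 49.44 cm; 3XL 55.56 cm.

18/10 = 1.8 sts per cm.
S: 82 / 1.8 = 45.556 → 45.56 cm.
M: 89 / 1.8 = 49.444 → 49.44 cm.
3XL: 100 / 1.8 = 55.556 → 55.56 cm.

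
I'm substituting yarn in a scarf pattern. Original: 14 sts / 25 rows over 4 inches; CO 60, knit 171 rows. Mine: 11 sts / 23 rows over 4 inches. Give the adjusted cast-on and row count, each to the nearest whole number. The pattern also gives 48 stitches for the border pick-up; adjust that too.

Stitches: 60 × 11/14 = 47.14 → 47.
Rows: 171 × 23/25 = 157.32 → 157.
border pick-up: 48 × 11/14 = 37.71 → 38.

Cast on 47 stitches; work 157 rows; border pick-up 38 stitches.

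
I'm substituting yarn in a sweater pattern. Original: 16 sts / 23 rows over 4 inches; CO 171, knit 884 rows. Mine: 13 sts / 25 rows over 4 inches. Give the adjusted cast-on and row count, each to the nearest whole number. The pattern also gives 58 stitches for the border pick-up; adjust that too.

Cast on 139 stitches; work 961 rows; border pick-up 47 stitches.

Stitches: 171 × 13/16 = 138.94 → 139.
Rows: 884 × 25/23 = 960.87 → 961.
border pick-up: 58 × 13/16 = 47.12 → 47.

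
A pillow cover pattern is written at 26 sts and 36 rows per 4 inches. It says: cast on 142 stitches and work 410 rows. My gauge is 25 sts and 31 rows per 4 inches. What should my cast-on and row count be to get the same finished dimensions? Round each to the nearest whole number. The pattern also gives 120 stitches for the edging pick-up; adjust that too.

Cast on 137 stitches; work 353 rows; edging pick-up 115 stitches.

Stitches: 142 × 25/26 = 136.54 → 137.
Rows: 410 × 31/36 = 353.06 → 353.
edging pick-up: 120 × 25/26 = 115.38 → 115.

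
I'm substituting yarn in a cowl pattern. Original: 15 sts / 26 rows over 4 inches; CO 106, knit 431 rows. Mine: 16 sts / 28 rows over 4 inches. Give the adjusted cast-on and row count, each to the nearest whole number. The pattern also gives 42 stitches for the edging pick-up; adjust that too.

Stitches: 106 × 16/15 = 113.07 → 113.
Rows: 431 × 28/26 = 464.15 → 464.
edging pick-up: 42 × 16/15 = 44.80 → 45.

Cast on 113 stitches; work 464 rows; edging pick-up 45 stitches.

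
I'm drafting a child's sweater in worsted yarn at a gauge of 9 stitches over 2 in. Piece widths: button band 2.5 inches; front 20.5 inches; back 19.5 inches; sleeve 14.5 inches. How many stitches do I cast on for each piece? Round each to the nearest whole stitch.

button band 11; front 92; back 88; sleeve 65.

Rate = 9/2 = 4.5 sts per in.
button band: 2.5 × 4.5 = 11.25 → 11.
front: 20.5 × 4.5 = 92.25 → 92.
back: 19.5 × 4.5 = 87.75 → 88.
sleeve: 14.5 × 4.5 = 65.25 → 65.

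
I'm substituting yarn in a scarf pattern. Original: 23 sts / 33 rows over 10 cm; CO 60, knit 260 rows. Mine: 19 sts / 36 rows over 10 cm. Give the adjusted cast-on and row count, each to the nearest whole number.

Stitches: 60 × 19/23 = 49.57 → 50.
Rows: 260 × 36/33 = 283.64 → 284.

Cast on 50 stitches; work 284 rows.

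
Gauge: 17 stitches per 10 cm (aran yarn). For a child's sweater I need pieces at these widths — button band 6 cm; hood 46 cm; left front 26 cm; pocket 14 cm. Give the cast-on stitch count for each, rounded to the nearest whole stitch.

Rate = 17/10 = 1.7 sts per cm.
button band: 6 × 1.7 = 10.20 → 10.
hood: 46 × 1.7 = 78.20 → 78.
left front: 26 × 1.7 = 44.20 → 44.
pocket: 14 × 1.7 = 23.80 → 24.

button band 10; hood 78; left front 44; pocket 24.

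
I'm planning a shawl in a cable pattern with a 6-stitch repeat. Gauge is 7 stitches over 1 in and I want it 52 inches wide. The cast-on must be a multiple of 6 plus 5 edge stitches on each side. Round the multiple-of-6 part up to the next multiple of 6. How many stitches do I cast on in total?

7 / 1 = 7 sts per inch.
52 × 7 = 364.00 sts.
Less 10 edge sts → 354.00 for the repeat.
Next multiple of 6: 354.
Add back 10 edge sts → 364.

Cast on 364 stitches.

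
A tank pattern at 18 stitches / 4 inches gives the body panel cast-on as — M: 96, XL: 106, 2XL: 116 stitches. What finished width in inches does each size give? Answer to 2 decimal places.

M 21.33 inches; XL 23.56 inches; 2XL 25.78 inches.

18/4 = 4.5 sts per in.
M: 96 / 4.5 = 21.333 → 21.33 in.
XL: 106 / 4.5 = 23.556 → 23.56 in.
2XL: 116 / 4.5 = 25.778 → 25.78 in.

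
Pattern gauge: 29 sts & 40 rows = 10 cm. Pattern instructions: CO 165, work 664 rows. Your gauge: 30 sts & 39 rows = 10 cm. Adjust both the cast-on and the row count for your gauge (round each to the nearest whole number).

Stitches: 165 × 30/29 = 170.69 → 171.
Rows: 664 × 39/40 = 647.40 → 647.

Cast on 171 stitches; work 647 rows.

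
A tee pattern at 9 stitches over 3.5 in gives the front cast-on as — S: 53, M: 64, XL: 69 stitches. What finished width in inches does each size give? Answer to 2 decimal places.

9/3.5 = 2.571 sts per in.
S: 53 / 2.571 = 20.611 → 20.61 in.
M: 64 / 2.571 = 24.889 → 24.89 in.
XL: 69 / 2.571 = 26.833 → 26.83 in.

S 20.61 inches; M 24.89 inches; XL 26.83 inches.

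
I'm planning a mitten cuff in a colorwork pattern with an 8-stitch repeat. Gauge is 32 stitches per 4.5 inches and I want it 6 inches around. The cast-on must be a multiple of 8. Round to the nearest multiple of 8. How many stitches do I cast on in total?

Cast on 40 stitches.

32 / 4.5 = 7.111 sts per inch.
6 × 7.111 = 42.67 sts.
Nearest multiple of 8: 40.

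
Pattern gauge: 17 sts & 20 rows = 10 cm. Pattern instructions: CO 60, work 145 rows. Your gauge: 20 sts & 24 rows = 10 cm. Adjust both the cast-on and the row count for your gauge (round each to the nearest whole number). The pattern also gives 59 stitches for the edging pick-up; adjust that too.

Stitches: 60 × 20/17 = 70.59 → 71.
Rows: 145 × 24/20 = 174.00 → 174.
edging pick-up: 59 × 20/17 = 69.41 → 69.

Cast on 71 stitches; work 174 rows; edging pick-up 69 stitches.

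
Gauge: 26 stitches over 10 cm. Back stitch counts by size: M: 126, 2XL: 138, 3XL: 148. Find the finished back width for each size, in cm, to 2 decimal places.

26/10 = 2.6 sts per cm.
M: 126 / 2.6 = 48.462 → 48.46 cm.
2XL: 138 / 2.6 = 53.077 → 53.08 cm.
3XL: 148 / 2.6 = 56.923 → 56.92 cm.

M 48.46 cm; 2XL 53.08 cm; 3XL 56.92 cm.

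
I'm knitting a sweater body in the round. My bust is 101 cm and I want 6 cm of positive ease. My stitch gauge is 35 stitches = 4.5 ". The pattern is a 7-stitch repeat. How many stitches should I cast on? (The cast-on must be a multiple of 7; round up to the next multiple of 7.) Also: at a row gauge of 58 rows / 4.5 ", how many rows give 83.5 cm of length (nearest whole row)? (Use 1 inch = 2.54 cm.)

Finished = 101 + 6 = 107 cm.
107 cm × 1/2.54 = 42.13 inches.
35/4.5 = 7.778 sts per in; 42.13 × 7.778 = 327.65 sts.
Next multiple of 7 → 329.
83.5 cm = 32.87 inches; × 12.889 = 423.71 → 424 rows.

Cast on 329 stitches; work 424 rows.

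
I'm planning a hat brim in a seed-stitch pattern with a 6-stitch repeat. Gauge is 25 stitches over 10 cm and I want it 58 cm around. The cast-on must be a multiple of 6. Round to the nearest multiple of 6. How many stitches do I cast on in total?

25 / 10 = 2.5 sts per cm.
58 × 2.5 = 145.00 sts.
Nearest multiple of 6: 144.

Cast on 144 stitches.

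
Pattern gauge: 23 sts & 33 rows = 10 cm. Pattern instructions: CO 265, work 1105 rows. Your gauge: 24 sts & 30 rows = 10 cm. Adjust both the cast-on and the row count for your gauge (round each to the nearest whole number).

Cast on 277 stitches; work 1005 rows.

Stitches: 265 × 24/23 = 276.52 → 277.
Rows: 1105 × 30/33 = 1004.55 → 1005.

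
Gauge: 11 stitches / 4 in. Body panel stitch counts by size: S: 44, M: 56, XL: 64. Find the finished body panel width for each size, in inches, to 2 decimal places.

S 16.00 inches; M 20.36 inches; XL 23.27 inches.

11/4 = 2.75 sts per in.
S: 44 / 2.75 = 16.000 → 16.00 in.
M: 56 / 2.75 = 20.364 → 20.36 in.
XL: 64 / 2.75 = 23.273 → 23.27 in.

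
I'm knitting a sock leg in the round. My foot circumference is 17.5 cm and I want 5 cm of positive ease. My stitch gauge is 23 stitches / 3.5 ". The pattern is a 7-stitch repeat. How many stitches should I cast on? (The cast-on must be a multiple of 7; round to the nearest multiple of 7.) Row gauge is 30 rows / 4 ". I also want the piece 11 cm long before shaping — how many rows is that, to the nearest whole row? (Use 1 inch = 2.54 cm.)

Finished = 17.5 + 5 = 22.5 cm.
22.5 cm × 1/2.54 = 8.86 inches.
23/3.5 = 6.571 sts per in; 8.86 × 6.571 = 58.21 sts.
Nearest multiple of 7 → 56.
11 cm = 4.33 inches; × 7.5 = 32.48 → 32 rows.

Cast on 56 stitches; work 32 rows.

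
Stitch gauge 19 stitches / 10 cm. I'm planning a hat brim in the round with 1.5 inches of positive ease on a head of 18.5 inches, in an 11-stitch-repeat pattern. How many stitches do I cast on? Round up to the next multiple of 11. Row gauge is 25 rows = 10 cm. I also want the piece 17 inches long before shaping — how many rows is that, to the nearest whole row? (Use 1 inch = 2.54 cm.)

Cast on 99 stitches; work 108 rows.

Finished = 18.5 + 1.5 = 20 inches.
20 inches × 2.54 = 50.80 cm.
19/10 = 1.9 sts per cm; 50.80 × 1.9 = 96.52 sts.
Next multiple of 11 → 99.
17 inches = 43.18 cm; × 2.5 = 107.95 → 108 rows.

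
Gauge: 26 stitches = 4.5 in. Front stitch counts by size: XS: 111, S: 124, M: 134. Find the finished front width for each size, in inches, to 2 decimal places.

XS 19.21 inches; S 21.46 inches; M 23.19 inches.

26/4.5 = 5.778 sts per in.
XS: 111 / 5.778 = 19.212 → 19.21 in.
S: 124 / 5.778 = 21.462 → 21.46 in.
M: 134 / 5.778 = 23.192 → 23.19 in.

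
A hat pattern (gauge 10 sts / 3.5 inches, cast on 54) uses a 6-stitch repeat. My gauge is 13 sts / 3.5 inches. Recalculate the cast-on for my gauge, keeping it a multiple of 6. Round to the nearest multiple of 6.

54 × 13 / 10 = 70.20.
Nearest multiple of 6: 72.

Cast on 72 stitches.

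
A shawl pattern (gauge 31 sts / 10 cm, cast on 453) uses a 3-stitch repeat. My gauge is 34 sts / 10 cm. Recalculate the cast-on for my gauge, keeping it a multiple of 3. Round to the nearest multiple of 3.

453 × 34 / 31 = 496.84.
Nearest multiple of 3: 498.

CO 498 sts.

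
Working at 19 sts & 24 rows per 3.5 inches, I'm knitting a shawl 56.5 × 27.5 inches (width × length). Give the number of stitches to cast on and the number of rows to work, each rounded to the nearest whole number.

Stitch gauge = 19/3.5 = 5.429 sts/in; 56.5 × 5.429 = 306.71 → 307 sts.
Row gauge = 24/3.5 = 6.857 rows/in; 27.5 × 6.857 = 188.57 → 189 rows.

Cast on 307 stitches and work 189 rows.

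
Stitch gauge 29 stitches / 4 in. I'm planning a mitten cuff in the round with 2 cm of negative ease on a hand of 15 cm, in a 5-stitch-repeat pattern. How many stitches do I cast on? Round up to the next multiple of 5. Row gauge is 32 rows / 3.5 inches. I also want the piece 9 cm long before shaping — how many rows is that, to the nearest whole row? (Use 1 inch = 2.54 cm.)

Finished = 15 − 2 = 13 cm.
13 cm × 1/2.54 = 5.12 inches.
29/4 = 7.25 sts per in; 5.12 × 7.25 = 37.11 sts.
Next multiple of 5 → 40.
9 cm = 3.54 inches; × 9.143 = 32.40 → 32 rows.

Cast on 40 stitches; work 32 rows.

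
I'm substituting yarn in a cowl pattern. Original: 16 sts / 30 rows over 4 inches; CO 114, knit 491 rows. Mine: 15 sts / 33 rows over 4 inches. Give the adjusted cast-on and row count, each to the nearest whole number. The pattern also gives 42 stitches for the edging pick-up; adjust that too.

Stitches: 114 × 15/16 = 106.88 → 107.
Rows: 491 × 33/30 = 540.10 → 540.
edging pick-up: 42 × 15/16 = 39.38 → 39.

Cast on 107 stitches; work 540 rows; edging pick-up 39 stitches.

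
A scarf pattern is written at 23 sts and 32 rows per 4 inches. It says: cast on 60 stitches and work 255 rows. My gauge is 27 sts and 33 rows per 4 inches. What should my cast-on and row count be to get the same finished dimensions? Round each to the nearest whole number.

Stitches: 60 × 27/23 = 70.43 → 70.
Rows: 255 × 33/32 = 262.97 → 263.

Cast on 70 stitches; work 263 rows.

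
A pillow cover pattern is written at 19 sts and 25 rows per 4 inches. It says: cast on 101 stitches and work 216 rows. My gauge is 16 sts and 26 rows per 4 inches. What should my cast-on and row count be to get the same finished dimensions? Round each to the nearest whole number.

Cast on 85 stitches; work 225 rows.

Stitches: 101 × 16/19 = 85.05 → 85.
Rows: 216 × 26/25 = 224.64 → 225.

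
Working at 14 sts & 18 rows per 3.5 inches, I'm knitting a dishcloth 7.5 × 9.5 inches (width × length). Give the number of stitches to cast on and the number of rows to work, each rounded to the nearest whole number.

Stitch gauge = 14/3.5 = 4 sts/in; 7.5 × 4 = 30.00 → 30 sts.
Row gauge = 18/3.5 = 5.143 rows/in; 9.5 × 5.143 = 48.86 → 49 rows.

Cast on 30 stitches and work 49 rows.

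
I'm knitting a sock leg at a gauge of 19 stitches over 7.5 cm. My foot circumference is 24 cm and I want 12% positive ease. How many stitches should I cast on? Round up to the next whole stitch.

Cast on 69 stitches.

Finished = 24 × 1.12 = 26.88 cm.
19 / 7.5 = 2.533 sts per cm.
26.88 × 2.533 = 68.10 sts.
→ 69 sts.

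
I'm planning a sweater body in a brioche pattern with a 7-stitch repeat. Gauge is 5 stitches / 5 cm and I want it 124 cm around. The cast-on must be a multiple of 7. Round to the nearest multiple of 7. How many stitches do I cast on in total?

CO 126 sts.

5 / 5 = 1 sts per cm.
124 × 1 = 124.00 sts.
Nearest multiple of 7: 126.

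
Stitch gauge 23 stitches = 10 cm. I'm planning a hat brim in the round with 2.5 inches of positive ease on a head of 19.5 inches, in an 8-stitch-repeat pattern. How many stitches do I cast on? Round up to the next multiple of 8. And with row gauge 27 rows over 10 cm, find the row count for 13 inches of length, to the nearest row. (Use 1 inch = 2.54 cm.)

Finished = 19.5 + 2.5 = 22 inches.
22 inches × 2.54 = 55.88 cm.
23/10 = 2.3 sts per cm; 55.88 × 2.3 = 128.52 sts.
Next multiple of 8 → 136.
13 inches = 33.02 cm; × 2.7 = 89.15 → 89 rows.

Cast on 136 stitches; work 89 rows.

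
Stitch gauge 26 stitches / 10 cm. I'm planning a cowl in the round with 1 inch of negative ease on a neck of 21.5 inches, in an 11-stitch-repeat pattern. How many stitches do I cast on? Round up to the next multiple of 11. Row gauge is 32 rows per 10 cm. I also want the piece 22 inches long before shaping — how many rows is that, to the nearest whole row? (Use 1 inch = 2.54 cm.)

Cast on 143 stitches; work 179 rows.

Finished = 21.5 − 1 = 20.5 inches.
20.5 inches × 2.54 = 52.07 cm.
26/10 = 2.6 sts per cm; 52.07 × 2.6 = 135.38 sts.
Next multiple of 11 → 143.
22 inches = 55.88 cm; × 3.2 = 178.82 → 179 rows.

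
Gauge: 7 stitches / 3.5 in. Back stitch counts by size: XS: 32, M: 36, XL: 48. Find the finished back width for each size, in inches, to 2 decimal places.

XS 16.00 inches; M 18.00 inches; XL 24.00 inches.

7/3.5 = 2 sts per in.
XS: 32 / 2 = 16.000 → 16.00 in.
M: 36 / 2 = 18.000 → 18.00 in.
XL: 48 / 2 = 24.000 → 24.00 in.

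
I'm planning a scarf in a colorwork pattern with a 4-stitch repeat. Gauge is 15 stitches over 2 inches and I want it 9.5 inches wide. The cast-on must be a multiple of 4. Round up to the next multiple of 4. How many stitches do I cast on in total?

Cast on 72 stitches.

15 / 2 = 7.5 sts per inch.
9.5 × 7.5 = 71.25 sts.
Next multiple of 4: 72.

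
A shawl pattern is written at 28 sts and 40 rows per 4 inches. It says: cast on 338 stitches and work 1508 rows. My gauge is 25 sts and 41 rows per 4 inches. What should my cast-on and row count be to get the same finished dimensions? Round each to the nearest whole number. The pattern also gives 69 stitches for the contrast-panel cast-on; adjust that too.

Stitches: 338 × 25/28 = 301.79 → 302.
Rows: 1508 × 41/40 = 1545.70 → 1546.
contrast-panel cast-on: 69 × 25/28 = 61.61 → 62.

Cast on 302 stitches; work 1546 rows; contrast-panel cast-on 62 stitches.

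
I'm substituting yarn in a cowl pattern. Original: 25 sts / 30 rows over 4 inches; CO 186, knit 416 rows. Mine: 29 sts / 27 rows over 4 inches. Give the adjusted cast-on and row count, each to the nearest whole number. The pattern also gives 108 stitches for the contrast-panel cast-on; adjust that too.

Stitches: 186 × 29/25 = 215.76 → 216.
Rows: 416 × 27/30 = 374.40 → 374.
contrast-panel cast-on: 108 × 29/25 = 125.28 → 125.

Cast on 216 stitches; work 374 rows; contrast-panel cast-on 125 stitches.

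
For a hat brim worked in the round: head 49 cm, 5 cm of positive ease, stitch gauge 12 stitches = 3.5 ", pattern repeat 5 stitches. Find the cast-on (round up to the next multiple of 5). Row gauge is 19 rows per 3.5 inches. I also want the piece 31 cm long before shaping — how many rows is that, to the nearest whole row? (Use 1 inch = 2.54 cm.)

Cast on 75 stitches; work 66 rows.

Finished = 49 + 5 = 54 cm.
54 cm × 1/2.54 = 21.26 inches.
12/3.5 = 3.429 sts per in; 21.26 × 3.429 = 72.89 sts.
Next multiple of 5 → 75.
31 cm = 12.20 inches; × 5.429 = 66.25 → 66 rows.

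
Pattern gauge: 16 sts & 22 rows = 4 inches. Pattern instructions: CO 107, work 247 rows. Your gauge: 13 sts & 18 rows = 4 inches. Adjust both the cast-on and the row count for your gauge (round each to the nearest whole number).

Stitches: 107 × 13/16 = 86.94 → 87.
Rows: 247 × 18/22 = 202.09 → 202.

Cast on 87 stitches; work 202 rows.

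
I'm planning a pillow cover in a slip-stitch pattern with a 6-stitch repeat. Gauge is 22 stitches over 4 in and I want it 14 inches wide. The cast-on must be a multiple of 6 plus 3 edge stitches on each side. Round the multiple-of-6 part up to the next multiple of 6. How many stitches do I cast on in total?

Cast on 78 stitches.

22 / 4 = 5.5 sts per inch.
14 × 5.5 = 77.00 sts.
Less 6 edge sts → 71.00 for the repeat.
Next multiple of 6: 72.
Add back 6 edge sts → 78.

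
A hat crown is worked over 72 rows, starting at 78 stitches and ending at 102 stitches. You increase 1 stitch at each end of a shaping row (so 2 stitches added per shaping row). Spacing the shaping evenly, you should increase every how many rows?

Increase every 6th row.

Stitches to add: |102 − 78| = 24.
Shaping rows needed: 24 / 2 = 12.
72 rows / 12 = every 6 rows.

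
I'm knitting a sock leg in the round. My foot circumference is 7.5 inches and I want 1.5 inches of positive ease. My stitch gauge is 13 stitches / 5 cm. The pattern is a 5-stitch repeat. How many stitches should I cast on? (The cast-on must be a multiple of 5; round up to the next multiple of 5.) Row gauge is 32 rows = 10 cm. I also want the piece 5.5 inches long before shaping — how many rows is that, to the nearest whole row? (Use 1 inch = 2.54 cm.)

Finished = 7.5 + 1.5 = 9 inches.
9 inches × 2.54 = 22.86 cm.
13/5 = 2.6 sts per cm; 22.86 × 2.6 = 59.44 sts.
Next multiple of 5 → 60.
5.5 inches = 13.97 cm; × 3.2 = 44.70 → 45 rows.

Cast on 60 stitches; work 45 rows.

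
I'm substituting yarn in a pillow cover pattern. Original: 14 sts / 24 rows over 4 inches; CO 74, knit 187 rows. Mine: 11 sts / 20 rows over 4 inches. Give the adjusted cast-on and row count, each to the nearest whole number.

Cast on 58 stitches; work 156 rows.

Stitches: 74 × 11/14 = 58.14 → 58.
Rows: 187 × 20/24 = 155.83 → 156.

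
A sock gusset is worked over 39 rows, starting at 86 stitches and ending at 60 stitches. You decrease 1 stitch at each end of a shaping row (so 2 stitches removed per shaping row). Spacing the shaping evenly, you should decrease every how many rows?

Decrease every 3rd row.

Stitches to remove: |60 − 86| = 26.
Shaping rows needed: 26 / 2 = 13.
39 rows / 13 = every 3 rows.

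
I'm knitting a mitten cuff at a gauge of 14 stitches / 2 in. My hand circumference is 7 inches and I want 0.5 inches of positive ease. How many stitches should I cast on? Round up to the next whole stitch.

CO 53 sts.

Finished = 7 + 0.5 = 7.5 in.
14 / 2 = 7 sts per inch.
7.50 × 7 = 52.50 sts.
→ 53 sts.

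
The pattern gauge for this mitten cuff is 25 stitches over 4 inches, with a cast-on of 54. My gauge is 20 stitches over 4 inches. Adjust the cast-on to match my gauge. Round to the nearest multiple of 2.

44 stitches.

Scale factor = 20 / 25 = 0.800.
54 × 20 / 25 = 43.20 sts.
→ 44 sts.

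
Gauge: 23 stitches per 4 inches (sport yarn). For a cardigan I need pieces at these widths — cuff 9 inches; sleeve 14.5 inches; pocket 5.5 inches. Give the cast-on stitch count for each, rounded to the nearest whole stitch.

cuff 52; sleeve 83; pocket 32.

Rate = 23/4 = 5.75 sts per in.
cuff: 9 × 5.75 = 51.75 → 52.
sleeve: 14.5 × 5.75 = 83.38 → 83.
pocket: 5.5 × 5.75 = 31.62 → 32.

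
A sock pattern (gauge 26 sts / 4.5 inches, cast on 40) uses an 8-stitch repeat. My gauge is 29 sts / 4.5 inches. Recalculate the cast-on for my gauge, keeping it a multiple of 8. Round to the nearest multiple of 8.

Cast on 48 stitches.

40 × 29 / 26 = 44.62.
Nearest multiple of 8: 48.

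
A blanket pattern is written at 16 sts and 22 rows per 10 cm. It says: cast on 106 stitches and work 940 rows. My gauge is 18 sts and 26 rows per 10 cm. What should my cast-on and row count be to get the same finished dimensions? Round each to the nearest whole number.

Stitches: 106 × 18/16 = 119.25 → 119.
Rows: 940 × 26/22 = 1110.91 → 1111.

Cast on 119 stitches; work 1111 rows.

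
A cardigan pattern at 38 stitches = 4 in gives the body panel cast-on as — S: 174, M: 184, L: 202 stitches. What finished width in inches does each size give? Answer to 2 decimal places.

S 18.32 inches; M 19.37 inches; L 21.26 inches.

38/4 = 9.5 sts per in.
S: 174 / 9.5 = 18.316 → 18.32 in.
M: 184 / 9.5 = 19.368 → 19.37 in.
L: 202 / 9.5 = 21.263 → 21.26 in.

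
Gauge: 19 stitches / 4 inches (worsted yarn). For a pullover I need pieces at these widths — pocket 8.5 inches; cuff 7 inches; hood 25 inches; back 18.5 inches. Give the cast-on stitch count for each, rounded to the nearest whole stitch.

Rate = 19/4 = 4.75 sts per in.
pocket: 8.5 × 4.75 = 40.38 → 40.
cuff: 7 × 4.75 = 33.25 → 33.
hood: 25 × 4.75 = 118.75 → 119.
back: 18.5 × 4.75 = 87.88 → 88.

pocket 40; cuff 33; hood 119; back 88.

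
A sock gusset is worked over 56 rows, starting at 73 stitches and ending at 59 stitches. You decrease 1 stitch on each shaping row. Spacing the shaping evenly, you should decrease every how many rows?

Stitches to remove: |59 − 73| = 14.
Shaping rows needed: 14 / 1 = 14.
56 rows / 14 = every 4 rows.

Decrease every 4th row.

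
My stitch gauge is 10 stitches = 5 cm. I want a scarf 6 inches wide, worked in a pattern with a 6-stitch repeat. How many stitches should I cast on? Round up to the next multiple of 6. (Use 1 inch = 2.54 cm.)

Cast on 36 stitches.

6 in = 6 × 2.54 = 15.24 cm.
10 / 5 = 2 sts/cm.
15.24 × 2 = 30.48 sts.
→ 36.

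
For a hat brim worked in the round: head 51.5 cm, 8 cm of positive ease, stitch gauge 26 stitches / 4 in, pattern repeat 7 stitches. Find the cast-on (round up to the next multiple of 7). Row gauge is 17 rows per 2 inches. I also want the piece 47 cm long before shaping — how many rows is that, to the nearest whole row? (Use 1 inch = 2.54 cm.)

Finished = 51.5 + 8 = 59.5 cm.
59.5 cm × 1/2.54 = 23.43 inches.
26/4 = 6.5 sts per in; 23.43 × 6.5 = 152.26 sts.
Next multiple of 7 → 154.
47 cm = 18.50 inches; × 8.5 = 157.28 → 157 rows.

Cast on 154 stitches; work 157 rows.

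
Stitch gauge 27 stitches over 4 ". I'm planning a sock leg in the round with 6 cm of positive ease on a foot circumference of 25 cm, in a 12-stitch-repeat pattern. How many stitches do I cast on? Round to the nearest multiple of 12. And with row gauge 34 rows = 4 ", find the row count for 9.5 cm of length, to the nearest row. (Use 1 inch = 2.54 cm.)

Finished = 25 + 6 = 31 cm.
31 cm × 1/2.54 = 12.20 inches.
27/4 = 6.75 sts per in; 12.20 × 6.75 = 82.38 sts.
Nearest multiple of 12 → 84.
9.5 cm = 3.74 inches; × 8.5 = 31.79 → 32 rows.

Cast on 84 stitches; work 32 rows.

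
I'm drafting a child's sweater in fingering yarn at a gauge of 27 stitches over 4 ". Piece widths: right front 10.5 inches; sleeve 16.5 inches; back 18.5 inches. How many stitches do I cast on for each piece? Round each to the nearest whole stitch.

right front 71; sleeve 111; back 125.

Rate = 27/4 = 6.75 sts per in.
right front: 10.5 × 6.75 = 70.88 → 71.
sleeve: 16.5 × 6.75 = 111.38 → 111.
back: 18.5 × 6.75 = 124.88 → 125.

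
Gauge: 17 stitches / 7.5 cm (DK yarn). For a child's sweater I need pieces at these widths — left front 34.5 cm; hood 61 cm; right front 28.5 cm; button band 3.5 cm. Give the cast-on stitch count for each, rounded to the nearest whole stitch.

Rate = 17/7.5 = 2.267 sts per cm.
left front: 34.5 × 2.267 = 78.20 → 78.
hood: 61 × 2.267 = 138.27 → 138.
right front: 28.5 × 2.267 = 64.60 → 65.
button band: 3.5 × 2.267 = 7.93 → 8.

left front 78; hood 138; right front 65; button band 8.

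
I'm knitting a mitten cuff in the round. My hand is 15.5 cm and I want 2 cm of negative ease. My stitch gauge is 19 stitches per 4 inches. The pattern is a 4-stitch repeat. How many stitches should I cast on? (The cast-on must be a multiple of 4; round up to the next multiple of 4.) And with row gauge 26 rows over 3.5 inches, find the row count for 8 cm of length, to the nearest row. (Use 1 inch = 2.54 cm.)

Cast on 28 stitches; work 23 rows.

Finished = 15.5 − 2 = 13.5 cm.
13.5 cm × 1/2.54 = 5.31 inches.
19/4 = 4.75 sts per in; 5.31 × 4.75 = 25.25 sts.
Next multiple of 4 → 28.
8 cm = 3.15 inches; × 7.429 = 23.40 → 23 rows.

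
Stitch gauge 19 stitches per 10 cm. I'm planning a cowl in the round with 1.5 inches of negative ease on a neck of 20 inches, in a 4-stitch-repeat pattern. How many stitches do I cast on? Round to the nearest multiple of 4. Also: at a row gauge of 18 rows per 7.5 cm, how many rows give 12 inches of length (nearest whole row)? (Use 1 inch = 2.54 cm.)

Finished = 20 − 1.5 = 18.5 inches.
18.5 inches × 2.54 = 46.99 cm.
19/10 = 1.9 sts per cm; 46.99 × 1.9 = 89.28 sts.
Nearest multiple of 4 → 88.
12 inches = 30.48 cm; × 2.4 = 73.15 → 73 rows.

Cast on 88 stitches; work 73 rows.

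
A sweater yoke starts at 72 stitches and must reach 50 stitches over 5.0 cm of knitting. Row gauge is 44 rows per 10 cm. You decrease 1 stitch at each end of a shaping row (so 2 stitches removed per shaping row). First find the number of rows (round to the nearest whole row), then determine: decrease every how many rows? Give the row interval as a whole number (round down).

Decrease every 2nd row.

Rows = 5.0 × 4.4 = 22.0 → 22 rows.
Stitches to remove: 22 → 11 shaping rows (at 2 st each).
22 / 11 = 2.00 → every 2 rows.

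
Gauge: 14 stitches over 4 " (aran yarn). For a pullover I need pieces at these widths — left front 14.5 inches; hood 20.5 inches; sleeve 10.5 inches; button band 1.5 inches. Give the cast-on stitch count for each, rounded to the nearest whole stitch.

left front 51; hood 72; sleeve 37; button band 5.

Rate = 14/4 = 3.5 sts per in.
left front: 14.5 × 3.5 = 50.75 → 51.
hood: 20.5 × 3.5 = 71.75 → 72.
sleeve: 10.5 × 3.5 = 36.75 → 37.
button band: 1.5 × 3.5 = 5.25 → 5.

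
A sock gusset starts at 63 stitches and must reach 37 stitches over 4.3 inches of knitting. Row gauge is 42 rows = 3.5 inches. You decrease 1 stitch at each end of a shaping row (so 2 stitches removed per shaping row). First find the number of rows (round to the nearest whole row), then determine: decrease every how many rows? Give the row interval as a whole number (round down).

Rows = 4.3 × 12 = 51.6 → 52 rows.
Stitches to remove: 26 → 13 shaping rows (at 2 st each).
52 / 13 = 4.00 → every 4 rows.

Decrease every 4th row.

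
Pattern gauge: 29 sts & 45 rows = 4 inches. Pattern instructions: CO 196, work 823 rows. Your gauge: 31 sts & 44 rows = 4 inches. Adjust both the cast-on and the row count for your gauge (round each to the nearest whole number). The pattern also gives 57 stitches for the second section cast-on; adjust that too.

Cast on 210 stitches; work 805 rows; second section cast-on 61 stitches.

Stitches: 196 × 31/29 = 209.52 → 210.
Rows: 823 × 44/45 = 804.71 → 805.
second section cast-on: 57 × 31/29 = 60.93 → 61.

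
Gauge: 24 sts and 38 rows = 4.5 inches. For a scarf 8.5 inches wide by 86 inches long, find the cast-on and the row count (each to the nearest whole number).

Cast on 45 stitches and work 726 rows.

Stitch gauge = 24/4.5 = 5.333 sts/in; 8.5 × 5.333 = 45.33 → 45 sts.
Row gauge = 38/4.5 = 8.444 rows/in; 86 × 8.444 = 726.22 → 726 rows.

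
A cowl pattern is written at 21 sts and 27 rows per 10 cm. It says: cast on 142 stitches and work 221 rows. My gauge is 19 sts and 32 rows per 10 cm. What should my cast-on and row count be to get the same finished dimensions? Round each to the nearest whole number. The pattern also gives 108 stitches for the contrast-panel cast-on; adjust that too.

Stitches: 142 × 19/21 = 128.48 → 128.
Rows: 221 × 32/27 = 261.93 → 262.
contrast-panel cast-on: 108 × 19/21 = 97.71 → 98.

Cast on 128 stitches; work 262 rows; contrast-panel cast-on 98 stitches.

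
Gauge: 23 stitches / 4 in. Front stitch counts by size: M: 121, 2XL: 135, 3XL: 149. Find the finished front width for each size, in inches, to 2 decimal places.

M 21.04 inches; 2XL 23.48 inches; 3XL 25.91 inches.

23/4 = 5.75 sts per in.
M: 121 / 5.75 = 21.043 → 21.04 in.
2XL: 135 / 5.75 = 23.478 → 23.48 in.
3XL: 149 / 5.75 = 25.913 → 25.91 in.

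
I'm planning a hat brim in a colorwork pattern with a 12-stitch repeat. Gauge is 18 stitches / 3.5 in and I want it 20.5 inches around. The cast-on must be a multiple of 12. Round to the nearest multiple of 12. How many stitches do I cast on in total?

Cast on 108 stitches.

18 / 3.5 = 5.143 sts per inch.
20.5 × 5.143 = 105.43 sts.
Nearest multiple of 12: 108.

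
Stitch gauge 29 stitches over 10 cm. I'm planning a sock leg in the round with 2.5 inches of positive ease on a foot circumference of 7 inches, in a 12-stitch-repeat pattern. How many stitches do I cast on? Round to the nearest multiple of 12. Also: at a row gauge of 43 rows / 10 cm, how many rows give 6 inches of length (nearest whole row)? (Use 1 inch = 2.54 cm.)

Cast on 72 stitches; work 66 rows.

Finished = 7 + 2.5 = 9.5 inches.
9.5 inches × 2.54 = 24.13 cm.
29/10 = 2.9 sts per cm; 24.13 × 2.9 = 69.98 sts.
Nearest multiple of 12 → 72.
6 inches = 15.24 cm; × 4.3 = 65.53 → 66 rows.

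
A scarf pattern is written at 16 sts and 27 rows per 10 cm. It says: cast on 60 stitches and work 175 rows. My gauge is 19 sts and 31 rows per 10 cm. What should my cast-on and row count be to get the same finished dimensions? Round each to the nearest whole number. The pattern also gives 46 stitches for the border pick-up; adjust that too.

Stitches: 60 × 19/16 = 71.25 → 71.
Rows: 175 × 31/27 = 200.93 → 201.
border pick-up: 46 × 19/16 = 54.62 → 55.

Cast on 71 stitches; work 201 rows; border pick-up 55 stitches.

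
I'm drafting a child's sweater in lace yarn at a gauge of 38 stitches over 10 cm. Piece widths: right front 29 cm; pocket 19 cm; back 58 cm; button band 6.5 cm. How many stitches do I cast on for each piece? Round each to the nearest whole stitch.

Rate = 38/10 = 3.8 sts per cm.
right front: 29 × 3.8 = 110.20 → 110.
pocket: 19 × 3.8 = 72.20 → 72.
back: 58 × 3.8 = 220.40 → 220.
button band: 6.5 × 3.8 = 24.70 → 25.

right front 110; pocket 72; back 220; button band 25.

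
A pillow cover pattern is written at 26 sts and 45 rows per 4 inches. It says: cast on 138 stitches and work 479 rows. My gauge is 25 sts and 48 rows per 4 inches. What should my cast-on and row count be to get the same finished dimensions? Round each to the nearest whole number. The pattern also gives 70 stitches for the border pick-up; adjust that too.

Stitches: 138 × 25/26 = 132.69 → 133.
Rows: 479 × 48/45 = 510.93 → 511.
border pick-up: 70 × 25/26 = 67.31 → 67.

Cast on 133 stitches; work 511 rows; border pick-up 67 stitches.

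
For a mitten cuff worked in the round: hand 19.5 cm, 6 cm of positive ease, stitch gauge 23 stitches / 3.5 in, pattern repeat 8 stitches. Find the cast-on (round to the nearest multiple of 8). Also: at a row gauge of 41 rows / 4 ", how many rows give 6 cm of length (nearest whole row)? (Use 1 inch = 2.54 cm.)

Cast on 64 stitches; work 24 rows.

Finished = 19.5 + 6 = 25.5 cm.
25.5 cm × 1/2.54 = 10.04 inches.
23/3.5 = 6.571 sts per in; 10.04 × 6.571 = 65.97 sts.
Nearest multiple of 8 → 64.
6 cm = 2.36 inches; × 10.25 = 24.21 → 24 rows.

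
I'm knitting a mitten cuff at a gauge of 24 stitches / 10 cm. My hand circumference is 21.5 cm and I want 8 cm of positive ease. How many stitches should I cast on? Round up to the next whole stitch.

Finished = 21.5 + 8 = 29.5 cm.
24 / 10 = 2.4 sts per cm.
29.50 × 2.4 = 70.80 sts.
→ 71 sts.

CO 71 sts.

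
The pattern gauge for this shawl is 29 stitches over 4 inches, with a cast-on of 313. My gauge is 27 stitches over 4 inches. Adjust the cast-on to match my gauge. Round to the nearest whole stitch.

Scale factor = 27 / 29 = 0.931.
313 × 27 / 29 = 291.41 sts.
→ 291 sts.

Cast on 291 stitches.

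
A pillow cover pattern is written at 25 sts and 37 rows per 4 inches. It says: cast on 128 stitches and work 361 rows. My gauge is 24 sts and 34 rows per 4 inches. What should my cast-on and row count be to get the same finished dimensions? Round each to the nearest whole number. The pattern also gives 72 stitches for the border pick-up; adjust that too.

Cast on 123 stitches; work 332 rows; border pick-up 69 stitches.

Stitches: 128 × 24/25 = 122.88 → 123.
Rows: 361 × 34/37 = 331.73 → 332.
border pick-up: 72 × 24/25 = 69.12 → 69.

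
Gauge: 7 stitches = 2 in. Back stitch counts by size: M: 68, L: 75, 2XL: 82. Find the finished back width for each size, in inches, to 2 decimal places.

M 19.43 inches; L 21.43 inches; 2XL 23.43 inches.

7/2 = 3.5 sts per in.
M: 68 / 3.5 = 19.429 → 19.43 in.
L: 75 / 3.5 = 21.429 → 21.43 in.
2XL: 82 / 3.5 = 23.429 → 23.43 in.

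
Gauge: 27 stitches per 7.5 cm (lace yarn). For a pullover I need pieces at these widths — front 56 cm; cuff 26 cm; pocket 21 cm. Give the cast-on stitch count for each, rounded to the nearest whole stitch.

Rate = 27/7.5 = 3.6 sts per cm.
front: 56 × 3.6 = 201.60 → 202.
cuff: 26 × 3.6 = 93.60 → 94.
pocket: 21 × 3.6 = 75.60 → 76.

front 202; cuff 94; pocket 76.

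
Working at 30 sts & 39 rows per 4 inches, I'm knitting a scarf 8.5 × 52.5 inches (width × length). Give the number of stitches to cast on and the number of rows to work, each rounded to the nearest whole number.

Stitch gauge = 30/4 = 7.5 sts/in; 8.5 × 7.5 = 63.75 → 64 sts.
Row gauge = 39/4 = 9.75 rows/in; 52.5 × 9.75 = 511.88 → 512 rows.

Cast on 64 stitches and work 512 rows.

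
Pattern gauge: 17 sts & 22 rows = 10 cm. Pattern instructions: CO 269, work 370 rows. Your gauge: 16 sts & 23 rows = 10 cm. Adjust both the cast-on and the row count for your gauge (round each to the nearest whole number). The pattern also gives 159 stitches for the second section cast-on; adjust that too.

Cast on 253 stitches; work 387 rows; second section cast-on 150 stitches.

Stitches: 269 × 16/17 = 253.18 → 253.
Rows: 370 × 23/22 = 386.82 → 387.
second section cast-on: 159 × 16/17 = 149.65 → 150.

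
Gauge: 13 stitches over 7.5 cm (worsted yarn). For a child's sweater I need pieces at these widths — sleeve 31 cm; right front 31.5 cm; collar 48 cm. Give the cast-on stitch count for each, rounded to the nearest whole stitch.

Rate = 13/7.5 = 1.733 sts per cm.
sleeve: 31 × 1.733 = 53.73 → 54.
right front: 31.5 × 1.733 = 54.60 → 55.
collar: 48 × 1.733 = 83.20 → 83.

sleeve 54; right front 55; collar 83.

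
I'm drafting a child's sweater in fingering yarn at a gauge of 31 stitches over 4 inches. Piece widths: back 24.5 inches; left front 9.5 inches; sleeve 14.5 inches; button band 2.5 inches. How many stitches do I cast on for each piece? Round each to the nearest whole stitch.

Rate = 31/4 = 7.75 sts per in.
back: 24.5 × 7.75 = 189.88 → 190.
left front: 9.5 × 7.75 = 73.62 → 74.
sleeve: 14.5 × 7.75 = 112.38 → 112.
button band: 2.5 × 7.75 = 19.38 → 19.

back 190; left front 74; sleeve 112; button band 19.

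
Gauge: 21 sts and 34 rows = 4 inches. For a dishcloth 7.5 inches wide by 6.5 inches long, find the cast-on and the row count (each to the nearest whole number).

Stitch gauge = 21/4 = 5.25 sts/in; 7.5 × 5.25 = 39.38 → 39 sts.
Row gauge = 34/4 = 8.5 rows/in; 6.5 × 8.5 = 55.25 → 55 rows.

Cast on 39 stitches and work 55 rows.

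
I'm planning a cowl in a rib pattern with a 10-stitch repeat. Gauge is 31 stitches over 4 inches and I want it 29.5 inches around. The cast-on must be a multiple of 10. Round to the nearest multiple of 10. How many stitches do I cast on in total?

CO 230 sts.

31 / 4 = 7.75 sts per inch.
29.5 × 7.75 = 228.62 sts.
Nearest multiple of 10: 230.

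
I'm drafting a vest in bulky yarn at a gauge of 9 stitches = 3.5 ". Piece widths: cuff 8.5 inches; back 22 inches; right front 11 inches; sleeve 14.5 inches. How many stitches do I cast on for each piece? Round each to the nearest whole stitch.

cuff 22; back 57; right front 28; sleeve 37.

Rate = 9/3.5 = 2.571 sts per in.
cuff: 8.5 × 2.571 = 21.86 → 22.
back: 22 × 2.571 = 56.57 → 57.
right front: 11 × 2.571 = 28.29 → 28.
sleeve: 14.5 × 2.571 = 37.29 → 37.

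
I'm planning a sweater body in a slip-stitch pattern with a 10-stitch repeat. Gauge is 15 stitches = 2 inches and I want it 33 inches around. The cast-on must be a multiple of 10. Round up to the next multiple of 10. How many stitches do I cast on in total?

15 / 2 = 7.5 sts per inch.
33 × 7.5 = 247.50 sts.
Next multiple of 10: 250.

Cast on 250 stitches.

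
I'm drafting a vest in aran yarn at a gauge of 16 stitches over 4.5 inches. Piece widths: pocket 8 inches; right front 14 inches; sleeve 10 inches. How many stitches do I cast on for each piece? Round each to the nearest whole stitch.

pocket 28; right front 50; sleeve 36.

Rate = 16/4.5 = 3.556 sts per in.
pocket: 8 × 3.556 = 28.44 → 28.
right front: 14 × 3.556 = 49.78 → 50.
sleeve: 10 × 3.556 = 35.56 → 36.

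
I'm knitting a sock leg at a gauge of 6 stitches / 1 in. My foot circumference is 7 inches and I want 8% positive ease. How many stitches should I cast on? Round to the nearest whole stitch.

Finished = 7 × 1.08 = 7.56 in.
6 / 1 = 6 sts per inch.
7.56 × 6 = 45.36 sts.
→ 45 sts.

CO 45 sts.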